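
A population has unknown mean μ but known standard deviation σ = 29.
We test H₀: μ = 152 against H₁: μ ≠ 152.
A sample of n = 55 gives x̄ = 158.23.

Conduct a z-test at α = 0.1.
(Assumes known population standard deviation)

Standard error: SE = σ/√n = 29/√55 = 3.9104
z-statistic: z = (x̄ - μ₀)/SE = (158.23 - 152)/3.9104 = 1.5932
Critical value: ±1.645
p-value = 0.1111
Decision: fail to reject H₀

Answer: z = 1.5932, fail to reject H₀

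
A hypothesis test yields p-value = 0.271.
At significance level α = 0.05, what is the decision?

Answer: fail to reject H₀

Derivation:
Compare p-value to α:
0.271 ≥ 0.05
Decision: fail to reject H₀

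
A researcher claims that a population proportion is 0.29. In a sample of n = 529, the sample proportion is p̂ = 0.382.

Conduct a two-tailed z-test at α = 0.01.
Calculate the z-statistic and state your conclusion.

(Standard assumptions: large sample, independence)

Answer: z = 4.6632, reject H₀

Derivation:
H₀: p = 0.29, H₁: p ≠ 0.29
Standard error: SE = √(p₀(1-p₀)/n) = √(0.29×0.71/529) = 0.019729
z-statistic: z = (p̂ - p₀)/SE = (0.382 - 0.29)/0.019729 = 4.6632
Critical value: z_0.005 = ±2.576
p-value < 0.0001
Decision: reject H₀ at α = 0.01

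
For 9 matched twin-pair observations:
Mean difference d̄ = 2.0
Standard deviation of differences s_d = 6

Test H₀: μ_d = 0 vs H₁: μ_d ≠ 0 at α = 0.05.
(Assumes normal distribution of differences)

df = n - 1 = 8
SE = s_d/√n = 6/√9 = 2.0000
t = d̄/SE = 2.0/2.0000 = 1.0000
Critical value: t_{0.025,8} = ±2.306
p-value ≈ 0.3466
Decision: fail to reject H₀

Answer: t = 1.0000, fail to reject H₀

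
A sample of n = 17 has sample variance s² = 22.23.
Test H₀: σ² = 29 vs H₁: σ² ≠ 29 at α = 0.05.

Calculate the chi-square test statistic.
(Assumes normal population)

df = n - 1 = 16
χ² = (n-1)s²/σ₀² = 16×22.23/29 = 12.2648
Critical values: χ²_{0.975,16} = 6.908, χ²_{0.025,16} = 28.845
Rejection region: χ² < 6.908 or χ² > 28.845
Decision: fail to reject H₀

Answer: χ² = 12.2648, fail to reject H₀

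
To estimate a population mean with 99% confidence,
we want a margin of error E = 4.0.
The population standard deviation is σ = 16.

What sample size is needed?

z_0.005 = 2.576
n = (z×σ/E)² = (2.576×16/4.0)²
n = 106.1724
Round up: n = 107

Answer: n = 107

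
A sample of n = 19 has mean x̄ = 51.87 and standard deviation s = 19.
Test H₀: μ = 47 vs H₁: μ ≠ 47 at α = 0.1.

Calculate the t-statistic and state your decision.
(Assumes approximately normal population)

Answer: t = 1.1173, fail to reject H₀

Derivation:
df = n - 1 = 18
SE = s/√n = 19/√19 = 4.3589
t = (x̄ - μ₀)/SE = (51.87 - 47)/4.3589 = 1.1173
Critical value: t_{0.05,18} = ±1.734
p-value ≈ 0.2786
Decision: fail to reject H₀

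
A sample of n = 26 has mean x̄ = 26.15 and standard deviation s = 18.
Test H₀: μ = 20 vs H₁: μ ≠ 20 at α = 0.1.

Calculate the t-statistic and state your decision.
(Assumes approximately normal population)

df = n - 1 = 25
SE = s/√n = 18/√26 = 3.5301
t = (x̄ - μ₀)/SE = (26.15 - 20)/3.5301 = 1.7422
Critical value: t_{0.05,25} = ±1.708
p-value ≈ 0.0938
Decision: reject H₀

Answer: t = 1.7422, reject H₀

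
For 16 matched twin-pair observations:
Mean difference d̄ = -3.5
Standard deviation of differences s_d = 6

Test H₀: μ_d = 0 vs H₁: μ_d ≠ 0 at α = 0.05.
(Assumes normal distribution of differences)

df = n - 1 = 15
SE = s_d/√n = 6/√16 = 1.5000
t = d̄/SE = -3.5/1.5000 = -2.3333
Critical value: t_{0.025,15} = ±2.131
p-value ≈ 0.0340
Decision: reject H₀

Answer: t = -2.3333, reject H₀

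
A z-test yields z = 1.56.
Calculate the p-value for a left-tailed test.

Answer: p-value ≈ 0.9406

Derivation:
For z = 1.56:
p = P(Z < 1.56) = Φ(1.56) = 0.9406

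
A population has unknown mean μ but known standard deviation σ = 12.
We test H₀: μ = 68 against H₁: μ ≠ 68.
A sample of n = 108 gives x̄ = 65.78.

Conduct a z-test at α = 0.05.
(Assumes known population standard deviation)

Answer: z = -1.9226, fail to reject H₀

Derivation:
Standard error: SE = σ/√n = 12/√108 = 1.1547
z-statistic: z = (x̄ - μ₀)/SE = (65.78 - 68)/1.1547 = -1.9226
Critical value: ±1.960
p-value = 0.0545
Decision: fail to reject H₀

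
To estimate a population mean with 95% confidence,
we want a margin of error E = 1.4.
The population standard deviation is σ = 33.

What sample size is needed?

z_0.025 = 1.960
n = (z×σ/E)² = (1.960×33/1.4)²
n = 2134.4400
Round up: n = 2135

Answer: n = 2135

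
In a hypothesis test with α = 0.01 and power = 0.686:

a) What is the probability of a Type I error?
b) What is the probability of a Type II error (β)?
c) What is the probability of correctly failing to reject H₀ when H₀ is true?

Answer: a) 0.01, b) 0.314, c) 0.99

Derivation:
a) Type I error probability = α = 0.01
b) Power = P(reject H₀ | H₁ true) = 1 - β = 0.686, so Type II error probability = β = 1 - Power = 0.314
c) P(fail to reject H₀ | H₀ true) = 1 - α = 0.99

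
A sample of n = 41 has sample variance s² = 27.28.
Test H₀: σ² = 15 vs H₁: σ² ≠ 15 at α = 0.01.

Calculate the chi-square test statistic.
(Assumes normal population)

df = n - 1 = 40
χ² = (n-1)s²/σ₀² = 40×27.28/15 = 72.7467
Critical values: χ²_{0.995,40} = 20.707, χ²_{0.005,40} = 66.766
Rejection region: χ² < 20.707 or χ² > 66.766
Decision: reject H₀

Answer: χ² = 72.7467, reject H₀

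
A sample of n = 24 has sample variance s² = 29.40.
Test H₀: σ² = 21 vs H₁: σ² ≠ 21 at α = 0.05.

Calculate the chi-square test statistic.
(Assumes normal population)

Answer: χ² = 32.2000, fail to reject H₀

Derivation:
df = n - 1 = 23
χ² = (n-1)s²/σ₀² = 23×29.40/21 = 32.2000
Critical values: χ²_{0.975,23} = 11.689, χ²_{0.025,23} = 38.076
Rejection region: χ² < 11.689 or χ² > 38.076
Decision: fail to reject H₀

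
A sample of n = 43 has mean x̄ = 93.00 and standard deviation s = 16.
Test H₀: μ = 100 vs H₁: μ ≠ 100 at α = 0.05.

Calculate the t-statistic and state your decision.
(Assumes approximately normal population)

Answer: t = -2.8689, reject H₀

Derivation:
df = n - 1 = 42
SE = s/√n = 16/√43 = 2.4400
t = (x̄ - μ₀)/SE = (93.00 - 100)/2.4400 = -2.8689
Critical value: t_{0.025,42} = ±2.018
p-value ≈ 0.0064
Decision: reject H₀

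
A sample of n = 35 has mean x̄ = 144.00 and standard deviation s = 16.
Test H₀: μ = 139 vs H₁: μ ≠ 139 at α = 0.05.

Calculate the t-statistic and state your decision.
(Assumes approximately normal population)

df = n - 1 = 34
SE = s/√n = 16/√35 = 2.7045
t = (x̄ - μ₀)/SE = (144.00 - 139)/2.7045 = 1.8488
Critical value: t_{0.025,34} = ±2.032
p-value ≈ 0.0732
Decision: fail to reject H₀

Answer: t = 1.8488, fail to reject H₀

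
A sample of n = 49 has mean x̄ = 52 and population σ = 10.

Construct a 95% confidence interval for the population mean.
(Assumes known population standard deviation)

Confidence level: 95%, α = 0.05
z_0.025 = 1.960
SE = σ/√n = 10/√49 = 1.4286
Margin of error = 1.960 × 1.4286 = 2.8001
CI: x̄ ± margin = 52 ± 2.8001
CI: (49.1999, 54.8001)

Answer: (49.1999, 54.8001)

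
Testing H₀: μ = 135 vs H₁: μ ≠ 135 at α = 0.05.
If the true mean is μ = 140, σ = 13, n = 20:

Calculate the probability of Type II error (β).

SE = σ/√n = 13/√20 = 2.9069
Critical values: μ₀ ± z_0.025×SE = 135 ± 1.960×2.9069
Acceptance region: (129.3025, 140.6975)
Under H₁ (μ = 140): z_high = (140.6975 - 140)/2.9069 = 0.2399, z_low = (129.3025 - 140)/2.9069 = -3.6800
β = P(not reject | H₁) = Φ(0.2399) - Φ(-3.6800) ≈ 0.5947

Answer: β ≈ 0.5947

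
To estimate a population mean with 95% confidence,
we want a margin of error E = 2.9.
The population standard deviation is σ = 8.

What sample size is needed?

z_0.025 = 1.960
n = (z×σ/E)² = (1.960×8/2.9)²
n = 29.2345
Round up: n = 30

Answer: n = 30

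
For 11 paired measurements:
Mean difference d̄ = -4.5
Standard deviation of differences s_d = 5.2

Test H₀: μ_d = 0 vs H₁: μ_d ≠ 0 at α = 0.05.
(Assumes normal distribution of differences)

Answer: t = -2.8701, reject H₀

Derivation:
df = n - 1 = 10
SE = s_d/√n = 5.2/√11 = 1.5679
t = d̄/SE = -4.5/1.5679 = -2.8701
Critical value: t_{0.025,10} = ±2.228
p-value ≈ 0.0167
Decision: reject H₀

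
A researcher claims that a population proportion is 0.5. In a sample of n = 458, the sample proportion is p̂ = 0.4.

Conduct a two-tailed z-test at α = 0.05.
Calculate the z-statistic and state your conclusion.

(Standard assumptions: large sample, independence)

H₀: p = 0.5, H₁: p ≠ 0.5
Standard error: SE = √(p₀(1-p₀)/n) = √(0.5×0.5/458) = 0.023363
z-statistic: z = (p̂ - p₀)/SE = (0.4 - 0.5)/0.023363 = -4.2803
Critical value: z_0.025 = ±1.960
p-value < 0.0001
Decision: reject H₀ at α = 0.05

Answer: z = -4.2803, reject H₀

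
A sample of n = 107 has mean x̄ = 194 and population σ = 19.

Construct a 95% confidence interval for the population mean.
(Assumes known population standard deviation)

Answer: (190.3999, 197.6001)

Derivation:
Confidence level: 95%, α = 0.05
z_0.025 = 1.960
SE = σ/√n = 19/√107 = 1.8368
Margin of error = 1.960 × 1.8368 = 3.6001
CI: x̄ ± margin = 194 ± 3.6001
CI: (190.3999, 197.6001)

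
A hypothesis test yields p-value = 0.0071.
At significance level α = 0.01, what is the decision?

Answer: reject H₀

Derivation:
Compare p-value to α:
0.0071 < 0.01
Decision: reject H₀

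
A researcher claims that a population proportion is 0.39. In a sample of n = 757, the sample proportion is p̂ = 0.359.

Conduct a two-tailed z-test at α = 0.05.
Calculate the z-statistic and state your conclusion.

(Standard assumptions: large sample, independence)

Answer: z = -1.7486, fail to reject H₀

Derivation:
H₀: p = 0.39, H₁: p ≠ 0.39
Standard error: SE = √(p₀(1-p₀)/n) = √(0.39×0.61/757) = 0.017728
z-statistic: z = (p̂ - p₀)/SE = (0.359 - 0.39)/0.017728 = -1.7486
Critical value: z_0.025 = ±1.960
p-value = 0.0804
Decision: fail to reject H₀ at α = 0.05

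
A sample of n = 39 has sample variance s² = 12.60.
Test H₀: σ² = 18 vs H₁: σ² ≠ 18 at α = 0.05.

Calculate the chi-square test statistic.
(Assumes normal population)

Answer: χ² = 26.6000, fail to reject H₀

Derivation:
df = n - 1 = 38
χ² = (n-1)s²/σ₀² = 38×12.60/18 = 26.6000
Critical values: χ²_{0.975,38} = 22.878, χ²_{0.025,38} = 56.896
Rejection region: χ² < 22.878 or χ² > 56.896
Decision: fail to reject H₀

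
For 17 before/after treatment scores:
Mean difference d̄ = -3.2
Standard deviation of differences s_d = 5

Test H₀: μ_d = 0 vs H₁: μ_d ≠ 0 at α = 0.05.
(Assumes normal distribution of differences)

Answer: t = -2.6387, reject H₀

Derivation:
df = n - 1 = 16
SE = s_d/√n = 5/√17 = 1.2127
t = d̄/SE = -3.2/1.2127 = -2.6387
Critical value: t_{0.025,16} = ±2.120
p-value ≈ 0.0179
Decision: reject H₀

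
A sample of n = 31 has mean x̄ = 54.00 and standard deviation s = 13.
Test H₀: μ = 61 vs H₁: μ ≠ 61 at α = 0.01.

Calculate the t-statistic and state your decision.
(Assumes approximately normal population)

Answer: t = -2.9980, reject H₀

Derivation:
df = n - 1 = 30
SE = s/√n = 13/√31 = 2.3349
t = (x̄ - μ₀)/SE = (54.00 - 61)/2.3349 = -2.9980
Critical value: t_{0.005,30} = ±2.750
p-value ≈ 0.0054
Decision: reject H₀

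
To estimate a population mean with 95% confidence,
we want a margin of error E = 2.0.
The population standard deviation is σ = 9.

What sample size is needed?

Answer: n = 78

Derivation:
z_0.025 = 1.960
n = (z×σ/E)² = (1.960×9/2.0)²
n = 77.7924
Round up: n = 78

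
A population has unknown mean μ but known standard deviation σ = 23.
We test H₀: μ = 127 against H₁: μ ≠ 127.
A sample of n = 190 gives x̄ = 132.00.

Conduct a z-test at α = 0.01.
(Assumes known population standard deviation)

Standard error: SE = σ/√n = 23/√190 = 1.6686
z-statistic: z = (x̄ - μ₀)/SE = (132.00 - 127)/1.6686 = 2.9965
Critical value: ±2.576
p-value = 0.0027
Decision: reject H₀

Answer: z = 2.9965, reject H₀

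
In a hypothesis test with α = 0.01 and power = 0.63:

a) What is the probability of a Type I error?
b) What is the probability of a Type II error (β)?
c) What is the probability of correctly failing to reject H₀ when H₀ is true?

a) Type I error probability = α = 0.01
b) Power = P(reject H₀ | H₁ true) = 1 - β = 0.63, so Type II error probability = β = 1 - Power = 0.37
c) P(fail to reject H₀ | H₀ true) = 1 - α = 0.99

Answer: a) 0.01, b) 0.37, c) 0.99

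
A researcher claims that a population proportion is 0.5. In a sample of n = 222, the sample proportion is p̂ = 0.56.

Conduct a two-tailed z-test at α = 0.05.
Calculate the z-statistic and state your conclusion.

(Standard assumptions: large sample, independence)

Answer: z = 1.7879, fail to reject H₀

Derivation:
H₀: p = 0.5, H₁: p ≠ 0.5
Standard error: SE = √(p₀(1-p₀)/n) = √(0.5×0.5/222) = 0.033558
z-statistic: z = (p̂ - p₀)/SE = (0.56 - 0.5)/0.033558 = 1.7879
Critical value: z_0.025 = ±1.960
p-value = 0.0738
Decision: fail to reject H₀ at α = 0.05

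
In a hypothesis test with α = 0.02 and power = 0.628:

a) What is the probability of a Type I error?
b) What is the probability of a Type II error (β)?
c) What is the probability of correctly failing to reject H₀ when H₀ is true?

Answer: a) 0.02, b) 0.372, c) 0.98

Derivation:
a) Type I error probability = α = 0.02
b) Power = P(reject H₀ | H₁ true) = 1 - β = 0.628, so Type II error probability = β = 1 - Power = 0.372
c) P(fail to reject H₀ | H₀ true) = 1 - α = 0.98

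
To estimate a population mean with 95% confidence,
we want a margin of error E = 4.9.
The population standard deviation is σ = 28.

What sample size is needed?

z_0.025 = 1.960
n = (z×σ/E)² = (1.960×28/4.9)²
n = 125.4400
Round up: n = 126

Answer: n = 126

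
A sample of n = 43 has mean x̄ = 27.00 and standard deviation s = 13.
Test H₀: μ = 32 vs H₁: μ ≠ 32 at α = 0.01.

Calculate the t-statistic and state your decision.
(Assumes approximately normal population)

df = n - 1 = 42
SE = s/√n = 13/√43 = 1.9825
t = (x̄ - μ₀)/SE = (27.00 - 32)/1.9825 = -2.5221
Critical value: t_{0.005,42} = ±2.698
p-value ≈ 0.0155
Decision: fail to reject H₀

Answer: t = -2.5221, fail to reject H₀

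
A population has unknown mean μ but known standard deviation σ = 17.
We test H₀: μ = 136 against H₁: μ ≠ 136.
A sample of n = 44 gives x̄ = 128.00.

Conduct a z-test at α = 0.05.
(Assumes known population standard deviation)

Standard error: SE = σ/√n = 17/√44 = 2.5628
z-statistic: z = (x̄ - μ₀)/SE = (128.00 - 136)/2.5628 = -3.1216
Critical value: ±1.960
p-value = 0.0018
Decision: reject H₀

Answer: z = -3.1216, reject H₀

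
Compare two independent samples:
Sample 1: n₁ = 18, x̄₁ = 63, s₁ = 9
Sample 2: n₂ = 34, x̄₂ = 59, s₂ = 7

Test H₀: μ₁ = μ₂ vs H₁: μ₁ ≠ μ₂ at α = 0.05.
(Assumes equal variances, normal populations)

Pooled variance: s²_p = [17×9² + 33×7²]/(50) = 59.8800
s_p = 7.7382
SE = s_p×√(1/n₁ + 1/n₂) = 7.7382×√(1/18 + 1/34) = 2.2556
t = (x̄₁ - x̄₂)/SE = (63 - 59)/2.2556 = 1.7734
df = 50, t-critical = ±2.009
Decision: fail to reject H₀

Answer: t = 1.7734, fail to reject H₀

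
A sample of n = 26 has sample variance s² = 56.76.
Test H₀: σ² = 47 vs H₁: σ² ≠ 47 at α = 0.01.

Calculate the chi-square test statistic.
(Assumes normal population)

df = n - 1 = 25
χ² = (n-1)s²/σ₀² = 25×56.76/47 = 30.1915
Critical values: χ²_{0.995,25} = 10.520, χ²_{0.005,25} = 46.928
Rejection region: χ² < 10.520 or χ² > 46.928
Decision: fail to reject H₀

Answer: χ² = 30.1915, fail to reject H₀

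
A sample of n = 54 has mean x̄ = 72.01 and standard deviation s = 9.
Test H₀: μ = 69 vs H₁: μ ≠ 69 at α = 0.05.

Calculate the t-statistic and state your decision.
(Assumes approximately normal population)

Answer: t = 2.4577, reject H₀

Derivation:
df = n - 1 = 53
SE = s/√n = 9/√54 = 1.2247
t = (x̄ - μ₀)/SE = (72.01 - 69)/1.2247 = 2.4577
Critical value: t_{0.025,53} = ±2.006
p-value ≈ 0.0173
Decision: reject H₀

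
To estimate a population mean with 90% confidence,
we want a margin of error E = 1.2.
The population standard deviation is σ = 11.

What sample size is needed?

z_0.05 = 1.645
n = (z×σ/E)² = (1.645×11/1.2)²
n = 227.3813
Round up: n = 228

Answer: n = 228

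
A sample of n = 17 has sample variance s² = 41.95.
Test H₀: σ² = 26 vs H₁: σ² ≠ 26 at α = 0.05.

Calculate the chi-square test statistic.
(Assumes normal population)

df = n - 1 = 16
χ² = (n-1)s²/σ₀² = 16×41.95/26 = 25.8154
Critical values: χ²_{0.975,16} = 6.908, χ²_{0.025,16} = 28.845
Rejection region: χ² < 6.908 or χ² > 28.845
Decision: fail to reject H₀

Answer: χ² = 25.8154, fail to reject H₀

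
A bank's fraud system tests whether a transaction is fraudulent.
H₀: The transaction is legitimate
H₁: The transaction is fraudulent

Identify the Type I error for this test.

Answer: Blocking a legitimate transaction as fraud

Derivation:
Type I error (α): Rejecting H₀ when H₀ is true
Type II error (β): Failing to reject H₀ when H₁ is true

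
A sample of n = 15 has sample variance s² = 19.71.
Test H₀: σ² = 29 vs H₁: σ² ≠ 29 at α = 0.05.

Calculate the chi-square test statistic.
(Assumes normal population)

Answer: χ² = 9.5152, fail to reject H₀

Derivation:
df = n - 1 = 14
χ² = (n-1)s²/σ₀² = 14×19.71/29 = 9.5152
Critical values: χ²_{0.975,14} = 5.629, χ²_{0.025,14} = 26.119
Rejection region: χ² < 5.629 or χ² > 26.119
Decision: fail to reject H₀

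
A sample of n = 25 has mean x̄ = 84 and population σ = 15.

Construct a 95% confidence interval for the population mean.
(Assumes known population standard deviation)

Confidence level: 95%, α = 0.05
z_0.025 = 1.960
SE = σ/√n = 15/√25 = 3.0000
Margin of error = 1.960 × 3.0000 = 5.8800
CI: x̄ ± margin = 84 ± 5.8800
CI: (78.1200, 89.8800)

Answer: (78.1200, 89.8800)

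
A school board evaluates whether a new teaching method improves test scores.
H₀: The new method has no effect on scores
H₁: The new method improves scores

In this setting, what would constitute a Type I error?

Type I error (α): Rejecting H₀ when H₀ is true
Type II error (β): Failing to reject H₀ when H₁ is true

Answer: Concluding the new method improves scores when it actually doesn't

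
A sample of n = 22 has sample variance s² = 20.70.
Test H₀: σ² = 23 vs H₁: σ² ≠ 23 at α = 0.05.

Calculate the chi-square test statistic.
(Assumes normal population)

Answer: χ² = 18.9000, fail to reject H₀

Derivation:
df = n - 1 = 21
χ² = (n-1)s²/σ₀² = 21×20.70/23 = 18.9000
Critical values: χ²_{0.975,21} = 10.283, χ²_{0.025,21} = 35.479
Rejection region: χ² < 10.283 or χ² > 35.479
Decision: fail to reject H₀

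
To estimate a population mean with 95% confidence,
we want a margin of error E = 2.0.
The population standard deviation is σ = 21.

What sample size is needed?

z_0.025 = 1.960
n = (z×σ/E)² = (1.960×21/2.0)²
n = 423.5364
Round up: n = 424

Answer: n = 424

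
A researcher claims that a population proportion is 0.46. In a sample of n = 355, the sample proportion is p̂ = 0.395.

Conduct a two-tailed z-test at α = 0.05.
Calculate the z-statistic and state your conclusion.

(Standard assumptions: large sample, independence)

H₀: p = 0.46, H₁: p ≠ 0.46
Standard error: SE = √(p₀(1-p₀)/n) = √(0.46×0.54/355) = 0.026452
z-statistic: z = (p̂ - p₀)/SE = (0.395 - 0.46)/0.026452 = -2.4573
Critical value: z_0.025 = ±1.960
p-value = 0.0140
Decision: reject H₀ at α = 0.05

Answer: z = -2.4573, reject H₀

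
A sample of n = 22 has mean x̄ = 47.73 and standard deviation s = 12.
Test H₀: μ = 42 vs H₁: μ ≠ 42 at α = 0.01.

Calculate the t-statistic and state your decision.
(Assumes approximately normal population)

df = n - 1 = 21
SE = s/√n = 12/√22 = 2.5584
t = (x̄ - μ₀)/SE = (47.73 - 42)/2.5584 = 2.2397
Critical value: t_{0.005,21} = ±2.831
p-value ≈ 0.0361
Decision: fail to reject H₀

Answer: t = 2.2397, fail to reject H₀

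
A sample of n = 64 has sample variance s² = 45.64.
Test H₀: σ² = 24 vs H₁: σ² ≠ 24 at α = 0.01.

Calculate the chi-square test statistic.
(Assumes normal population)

df = n - 1 = 63
χ² = (n-1)s²/σ₀² = 63×45.64/24 = 119.8050
Critical values: χ²_{0.995,63} = 37.838, χ²_{0.005,63} = 95.649
Rejection region: χ² < 37.838 or χ² > 95.649
Decision: reject H₀

Answer: χ² = 119.8050, reject H₀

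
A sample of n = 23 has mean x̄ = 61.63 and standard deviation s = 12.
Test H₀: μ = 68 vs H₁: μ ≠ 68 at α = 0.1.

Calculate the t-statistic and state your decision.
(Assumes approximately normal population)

Answer: t = -2.5458, reject H₀

Derivation:
df = n - 1 = 22
SE = s/√n = 12/√23 = 2.5022
t = (x̄ - μ₀)/SE = (61.63 - 68)/2.5022 = -2.5458
Critical value: t_{0.05,22} = ±1.717
p-value ≈ 0.0184
Decision: reject H₀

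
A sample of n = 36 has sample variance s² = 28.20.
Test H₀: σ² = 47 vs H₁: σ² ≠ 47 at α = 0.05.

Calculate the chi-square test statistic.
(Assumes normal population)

df = n - 1 = 35
χ² = (n-1)s²/σ₀² = 35×28.20/47 = 21.0000
Critical values: χ²_{0.975,35} = 20.569, χ²_{0.025,35} = 53.203
Rejection region: χ² < 20.569 or χ² > 53.203
Decision: fail to reject H₀

Answer: χ² = 21.0000, fail to reject H₀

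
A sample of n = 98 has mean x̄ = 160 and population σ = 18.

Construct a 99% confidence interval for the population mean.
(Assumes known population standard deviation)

Answer: (155.3161, 164.6839)

Derivation:
Confidence level: 99%, α = 0.01
z_0.005 = 2.576
SE = σ/√n = 18/√98 = 1.8183
Margin of error = 2.576 × 1.8183 = 4.6839
CI: x̄ ± margin = 160 ± 4.6839
CI: (155.3161, 164.6839)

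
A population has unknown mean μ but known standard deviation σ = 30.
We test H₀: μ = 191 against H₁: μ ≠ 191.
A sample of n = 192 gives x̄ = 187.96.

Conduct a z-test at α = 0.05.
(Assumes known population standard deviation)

Standard error: SE = σ/√n = 30/√192 = 2.1651
z-statistic: z = (x̄ - μ₀)/SE = (187.96 - 191)/2.1651 = -1.4041
Critical value: ±1.960
p-value = 0.1603
Decision: fail to reject H₀

Answer: z = -1.4041, fail to reject H₀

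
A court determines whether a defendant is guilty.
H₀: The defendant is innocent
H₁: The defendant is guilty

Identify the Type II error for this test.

Type I error (α): Rejecting H₀ when H₀ is true
Type II error (β): Failing to reject H₀ when H₁ is true

Answer: Acquitting a guilty person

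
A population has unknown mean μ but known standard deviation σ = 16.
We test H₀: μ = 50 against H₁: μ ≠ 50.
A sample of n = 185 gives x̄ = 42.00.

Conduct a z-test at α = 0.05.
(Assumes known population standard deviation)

Answer: z = -6.8010, reject H₀

Derivation:
Standard error: SE = σ/√n = 16/√185 = 1.1763
z-statistic: z = (x̄ - μ₀)/SE = (42.00 - 50)/1.1763 = -6.8010
Critical value: ±1.960
p-value < 0.0001
Decision: reject H₀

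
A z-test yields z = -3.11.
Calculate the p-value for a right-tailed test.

Answer: p-value ≈ 0.9991

Derivation:
For z = -3.11:
p = P(Z > -3.11) = 1 - Φ(-3.11) = 0.9991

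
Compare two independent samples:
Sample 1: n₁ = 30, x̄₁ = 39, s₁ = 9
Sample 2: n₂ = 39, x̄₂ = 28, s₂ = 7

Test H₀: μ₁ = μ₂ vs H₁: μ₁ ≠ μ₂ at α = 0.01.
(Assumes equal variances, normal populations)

Pooled variance: s²_p = [29×9² + 38×7²]/(67) = 62.8507
s_p = 7.9278
SE = s_p×√(1/n₁ + 1/n₂) = 7.9278×√(1/30 + 1/39) = 1.9252
t = (x̄₁ - x̄₂)/SE = (39 - 28)/1.9252 = 5.7137
df = 67, t-critical = ±2.651
Decision: reject H₀

Answer: t = 5.7137, reject H₀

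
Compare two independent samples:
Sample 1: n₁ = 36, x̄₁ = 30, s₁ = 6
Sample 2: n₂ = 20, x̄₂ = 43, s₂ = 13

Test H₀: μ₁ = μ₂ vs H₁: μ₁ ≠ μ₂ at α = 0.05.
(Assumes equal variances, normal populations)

Pooled variance: s²_p = [35×6² + 19×13²]/(54) = 82.7963
s_p = 9.0992
SE = s_p×√(1/n₁ + 1/n₂) = 9.0992×√(1/36 + 1/20) = 2.5376
t = (x̄₁ - x̄₂)/SE = (30 - 43)/2.5376 = -5.1230
df = 54, t-critical = ±2.005
Decision: reject H₀

Answer: t = -5.1230, reject H₀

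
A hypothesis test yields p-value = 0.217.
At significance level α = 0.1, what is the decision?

Compare p-value to α:
0.217 ≥ 0.1
Decision: fail to reject H₀

Answer: fail to reject H₀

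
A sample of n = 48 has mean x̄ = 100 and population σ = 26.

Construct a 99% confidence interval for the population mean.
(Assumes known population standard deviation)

Answer: (90.3328, 109.6672)

Derivation:
Confidence level: 99%, α = 0.01
z_0.005 = 2.576
SE = σ/√n = 26/√48 = 3.7528
Margin of error = 2.576 × 3.7528 = 9.6672
CI: x̄ ± margin = 100 ± 9.6672
CI: (90.3328, 109.6672)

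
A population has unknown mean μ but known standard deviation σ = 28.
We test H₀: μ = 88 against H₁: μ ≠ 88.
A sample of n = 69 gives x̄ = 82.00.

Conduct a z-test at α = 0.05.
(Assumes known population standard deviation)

Standard error: SE = σ/√n = 28/√69 = 3.3708
z-statistic: z = (x̄ - μ₀)/SE = (82.00 - 88)/3.3708 = -1.7800
Critical value: ±1.960
p-value = 0.0751
Decision: fail to reject H₀

Answer: z = -1.7800, fail to reject H₀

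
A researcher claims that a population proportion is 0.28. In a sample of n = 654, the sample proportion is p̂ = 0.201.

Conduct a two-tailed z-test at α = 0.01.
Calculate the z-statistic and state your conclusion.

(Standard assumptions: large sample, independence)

H₀: p = 0.28, H₁: p ≠ 0.28
Standard error: SE = √(p₀(1-p₀)/n) = √(0.28×0.72/654) = 0.017557
z-statistic: z = (p̂ - p₀)/SE = (0.201 - 0.28)/0.017557 = -4.4996
Critical value: z_0.005 = ±2.576
p-value < 0.0001
Decision: reject H₀ at α = 0.01

Answer: z = -4.4996, reject H₀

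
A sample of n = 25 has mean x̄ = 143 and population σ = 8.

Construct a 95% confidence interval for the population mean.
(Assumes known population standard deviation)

Confidence level: 95%, α = 0.05
z_0.025 = 1.960
SE = σ/√n = 8/√25 = 1.6000
Margin of error = 1.960 × 1.6000 = 3.1360
CI: x̄ ± margin = 143 ± 3.1360
CI: (139.8640, 146.1360)

Answer: (139.8640, 146.1360)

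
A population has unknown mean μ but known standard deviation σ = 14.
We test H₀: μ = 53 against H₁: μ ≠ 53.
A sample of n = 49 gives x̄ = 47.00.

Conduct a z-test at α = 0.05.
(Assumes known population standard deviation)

Answer: z = -3.0000, reject H₀

Derivation:
Standard error: SE = σ/√n = 14/√49 = 2.0000
z-statistic: z = (x̄ - μ₀)/SE = (47.00 - 53)/2.0000 = -3.0000
Critical value: ±1.960
p-value = 0.0027
Decision: reject H₀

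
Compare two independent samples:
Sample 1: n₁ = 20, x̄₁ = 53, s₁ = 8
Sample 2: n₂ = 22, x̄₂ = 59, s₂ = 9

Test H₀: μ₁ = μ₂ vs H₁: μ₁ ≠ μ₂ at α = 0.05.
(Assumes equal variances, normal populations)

Answer: t = -2.2741, reject H₀

Derivation:
Pooled variance: s²_p = [19×8² + 21×9²]/(40) = 72.9250
s_p = 8.5396
SE = s_p×√(1/n₁ + 1/n₂) = 8.5396×√(1/20 + 1/22) = 2.6384
t = (x̄₁ - x̄₂)/SE = (53 - 59)/2.6384 = -2.2741
df = 40, t-critical = ±2.021
Decision: reject H₀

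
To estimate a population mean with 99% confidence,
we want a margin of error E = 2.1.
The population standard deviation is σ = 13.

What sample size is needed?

Answer: n = 255

Derivation:
z_0.005 = 2.576
n = (z×σ/E)² = (2.576×13/2.1)²
n = 254.2962
Round up: n = 255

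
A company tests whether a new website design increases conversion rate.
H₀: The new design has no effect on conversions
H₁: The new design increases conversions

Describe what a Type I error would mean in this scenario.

Answer: Switching to a new design that doesn't actually help

Derivation:
A Type I error (probability α) occurs when we reject a true H₀.
A Type II error (probability β) occurs when we fail to reject a false H₀.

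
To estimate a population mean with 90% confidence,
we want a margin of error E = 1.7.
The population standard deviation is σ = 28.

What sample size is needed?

z_0.05 = 1.645
n = (z×σ/E)² = (1.645×28/1.7)²
n = 734.0912
Round up: n = 735

Answer: n = 735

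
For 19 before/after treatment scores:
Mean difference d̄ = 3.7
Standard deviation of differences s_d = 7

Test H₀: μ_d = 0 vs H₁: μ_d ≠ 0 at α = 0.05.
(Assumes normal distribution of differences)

Answer: t = 2.3040, reject H₀

Derivation:
df = n - 1 = 18
SE = s_d/√n = 7/√19 = 1.6059
t = d̄/SE = 3.7/1.6059 = 2.3040
Critical value: t_{0.025,18} = ±2.101
p-value ≈ 0.0334
Decision: reject H₀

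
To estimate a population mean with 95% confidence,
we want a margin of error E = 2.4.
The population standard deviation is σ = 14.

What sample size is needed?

z_0.025 = 1.960
n = (z×σ/E)² = (1.960×14/2.4)²
n = 130.7211
Round up: n = 131

Answer: n = 131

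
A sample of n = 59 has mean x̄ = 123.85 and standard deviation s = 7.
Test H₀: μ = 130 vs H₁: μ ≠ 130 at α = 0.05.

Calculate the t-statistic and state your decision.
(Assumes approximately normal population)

df = n - 1 = 58
SE = s/√n = 7/√59 = 0.9113
t = (x̄ - μ₀)/SE = (123.85 - 130)/0.9113 = -6.7486
Critical value: t_{0.025,58} = ±2.002
p-value < 0.0001
Decision: reject H₀

Answer: t = -6.7486, reject H₀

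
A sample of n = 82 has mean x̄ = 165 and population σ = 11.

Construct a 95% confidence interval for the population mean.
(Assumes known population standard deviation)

Answer: (162.6192, 167.3808)

Derivation:
Confidence level: 95%, α = 0.05
z_0.025 = 1.960
SE = σ/√n = 11/√82 = 1.2147
Margin of error = 1.960 × 1.2147 = 2.3808
CI: x̄ ± margin = 165 ± 2.3808
CI: (162.6192, 167.3808)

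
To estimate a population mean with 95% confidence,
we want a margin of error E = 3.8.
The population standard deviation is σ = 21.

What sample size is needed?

Answer: n = 118

Derivation:
z_0.025 = 1.960
n = (z×σ/E)² = (1.960×21/3.8)²
n = 117.3231
Round up: n = 118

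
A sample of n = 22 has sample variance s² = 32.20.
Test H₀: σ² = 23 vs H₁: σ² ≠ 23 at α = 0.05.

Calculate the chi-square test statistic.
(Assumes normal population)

Answer: χ² = 29.4000, fail to reject H₀

Derivation:
df = n - 1 = 21
χ² = (n-1)s²/σ₀² = 21×32.20/23 = 29.4000
Critical values: χ²_{0.975,21} = 10.283, χ²_{0.025,21} = 35.479
Rejection region: χ² < 10.283 or χ² > 35.479
Decision: fail to reject H₀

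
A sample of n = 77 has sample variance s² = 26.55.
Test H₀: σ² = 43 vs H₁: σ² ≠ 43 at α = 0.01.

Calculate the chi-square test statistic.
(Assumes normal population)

df = n - 1 = 76
χ² = (n-1)s²/σ₀² = 76×26.55/43 = 46.9256
Critical values: χ²_{0.995,76} = 47.997, χ²_{0.005,76} = 111.495
Rejection region: χ² < 47.997 or χ² > 111.495
Decision: reject H₀

Answer: χ² = 46.9256, reject H₀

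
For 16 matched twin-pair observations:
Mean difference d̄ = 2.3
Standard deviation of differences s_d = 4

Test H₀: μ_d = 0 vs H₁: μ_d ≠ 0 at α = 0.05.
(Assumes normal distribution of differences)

df = n - 1 = 15
SE = s_d/√n = 4/√16 = 1.0000
t = d̄/SE = 2.3/1.0000 = 2.3000
Critical value: t_{0.025,15} = ±2.131
p-value ≈ 0.0362
Decision: reject H₀

Answer: t = 2.3000, reject H₀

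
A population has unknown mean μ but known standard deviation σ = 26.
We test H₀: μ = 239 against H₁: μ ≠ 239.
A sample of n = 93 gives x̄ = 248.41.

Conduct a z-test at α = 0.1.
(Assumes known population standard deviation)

Answer: z = 3.4902, reject H₀

Derivation:
Standard error: SE = σ/√n = 26/√93 = 2.6961
z-statistic: z = (x̄ - μ₀)/SE = (248.41 - 239)/2.6961 = 3.4902
Critical value: ±1.645
p-value = 0.0005
Decision: reject H₀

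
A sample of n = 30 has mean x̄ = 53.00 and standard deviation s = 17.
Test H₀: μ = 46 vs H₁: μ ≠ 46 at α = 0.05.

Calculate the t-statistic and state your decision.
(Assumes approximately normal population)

Answer: t = 2.2553, reject H₀

Derivation:
df = n - 1 = 29
SE = s/√n = 17/√30 = 3.1038
t = (x̄ - μ₀)/SE = (53.00 - 46)/3.1038 = 2.2553
Critical value: t_{0.025,29} = ±2.045
p-value ≈ 0.0318
Decision: reject H₀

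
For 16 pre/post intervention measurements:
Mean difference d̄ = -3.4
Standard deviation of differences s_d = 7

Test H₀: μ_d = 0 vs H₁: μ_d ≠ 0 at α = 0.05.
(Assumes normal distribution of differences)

Answer: t = -1.9429, fail to reject H₀

Derivation:
df = n - 1 = 15
SE = s_d/√n = 7/√16 = 1.7500
t = d̄/SE = -3.4/1.7500 = -1.9429
Critical value: t_{0.025,15} = ±2.131
p-value ≈ 0.0710
Decision: fail to reject H₀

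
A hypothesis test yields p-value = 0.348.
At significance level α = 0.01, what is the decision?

Compare p-value to α:
0.348 ≥ 0.01
Decision: fail to reject H₀

Answer: fail to reject H₀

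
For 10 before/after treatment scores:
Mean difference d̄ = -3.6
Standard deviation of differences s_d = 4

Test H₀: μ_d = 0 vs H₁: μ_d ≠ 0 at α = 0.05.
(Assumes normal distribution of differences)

df = n - 1 = 9
SE = s_d/√n = 4/√10 = 1.2649
t = d̄/SE = -3.6/1.2649 = -2.8461
Critical value: t_{0.025,9} = ±2.262
p-value ≈ 0.0192
Decision: reject H₀

Answer: t = -2.8461, reject H₀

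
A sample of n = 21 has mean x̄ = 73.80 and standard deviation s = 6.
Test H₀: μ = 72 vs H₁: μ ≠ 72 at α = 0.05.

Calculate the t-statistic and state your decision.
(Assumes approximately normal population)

Answer: t = 1.3748, fail to reject H₀

Derivation:
df = n - 1 = 20
SE = s/√n = 6/√21 = 1.3093
t = (x̄ - μ₀)/SE = (73.80 - 72)/1.3093 = 1.3748
Critical value: t_{0.025,20} = ±2.086
p-value ≈ 0.1844
Decision: fail to reject H₀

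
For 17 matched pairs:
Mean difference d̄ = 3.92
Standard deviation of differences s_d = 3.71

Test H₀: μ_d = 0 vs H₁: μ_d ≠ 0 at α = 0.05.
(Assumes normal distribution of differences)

df = n - 1 = 16
SE = s_d/√n = 3.71/√17 = 0.8998
t = d̄/SE = 3.92/0.8998 = 4.3565
Critical value: t_{0.025,16} = ±2.120
p-value ≈ 0.0005
Decision: reject H₀

Answer: t = 4.3565, reject H₀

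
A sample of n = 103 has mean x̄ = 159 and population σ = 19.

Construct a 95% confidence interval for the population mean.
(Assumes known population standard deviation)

Answer: (155.3307, 162.6693)

Derivation:
Confidence level: 95%, α = 0.05
z_0.025 = 1.960
SE = σ/√n = 19/√103 = 1.8721
Margin of error = 1.960 × 1.8721 = 3.6693
CI: x̄ ± margin = 159 ± 3.6693
CI: (155.3307, 162.6693)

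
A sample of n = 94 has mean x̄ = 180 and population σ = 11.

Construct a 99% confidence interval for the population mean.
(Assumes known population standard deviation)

Confidence level: 99%, α = 0.01
z_0.005 = 2.576
SE = σ/√n = 11/√94 = 1.1346
Margin of error = 2.576 × 1.1346 = 2.9227
CI: x̄ ± margin = 180 ± 2.9227
CI: (177.0773, 182.9227)

Answer: (177.0773, 182.9227)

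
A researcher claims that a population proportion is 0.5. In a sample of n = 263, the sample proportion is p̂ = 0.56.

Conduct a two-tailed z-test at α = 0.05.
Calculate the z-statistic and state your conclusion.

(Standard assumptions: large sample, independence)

Answer: z = 1.9461, fail to reject H₀

Derivation:
H₀: p = 0.5, H₁: p ≠ 0.5
Standard error: SE = √(p₀(1-p₀)/n) = √(0.5×0.5/263) = 0.030831
z-statistic: z = (p̂ - p₀)/SE = (0.56 - 0.5)/0.030831 = 1.9461
Critical value: z_0.025 = ±1.960
p-value = 0.0516
Decision: fail to reject H₀ at α = 0.05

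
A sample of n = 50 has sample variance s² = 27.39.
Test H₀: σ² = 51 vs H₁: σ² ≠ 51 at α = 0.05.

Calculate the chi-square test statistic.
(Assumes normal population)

df = n - 1 = 49
χ² = (n-1)s²/σ₀² = 49×27.39/51 = 26.3159
Critical values: χ²_{0.975,49} = 31.555, χ²_{0.025,49} = 70.222
Rejection region: χ² < 31.555 or χ² > 70.222
Decision: reject H₀

Answer: χ² = 26.3159, reject H₀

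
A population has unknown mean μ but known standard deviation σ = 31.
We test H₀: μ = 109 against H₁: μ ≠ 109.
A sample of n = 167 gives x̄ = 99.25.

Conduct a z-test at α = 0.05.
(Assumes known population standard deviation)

Answer: z = -4.0644, reject H₀

Derivation:
Standard error: SE = σ/√n = 31/√167 = 2.3989
z-statistic: z = (x̄ - μ₀)/SE = (99.25 - 109)/2.3989 = -4.0644
Critical value: ±1.960
p-value < 0.0001
Decision: reject H₀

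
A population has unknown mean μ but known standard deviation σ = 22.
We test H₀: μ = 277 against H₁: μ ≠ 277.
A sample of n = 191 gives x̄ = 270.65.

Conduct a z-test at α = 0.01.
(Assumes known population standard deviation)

Standard error: SE = σ/√n = 22/√191 = 1.5919
z-statistic: z = (x̄ - μ₀)/SE = (270.65 - 277)/1.5919 = -3.9889
Critical value: ±2.576
p-value = 0.0001
Decision: reject H₀

Answer: z = -3.9889, reject H₀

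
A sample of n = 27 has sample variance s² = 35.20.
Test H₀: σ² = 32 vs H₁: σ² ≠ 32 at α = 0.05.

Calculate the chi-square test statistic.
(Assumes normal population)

Answer: χ² = 28.6000, fail to reject H₀

Derivation:
df = n - 1 = 26
χ² = (n-1)s²/σ₀² = 26×35.20/32 = 28.6000
Critical values: χ²_{0.975,26} = 13.844, χ²_{0.025,26} = 41.923
Rejection region: χ² < 13.844 or χ² > 41.923
Decision: fail to reject H₀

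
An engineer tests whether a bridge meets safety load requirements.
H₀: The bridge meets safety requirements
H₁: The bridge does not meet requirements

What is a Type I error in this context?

Type I error: rejecting H₀ when it is actually true (false positive).
Type II error: failing to reject H₀ when H₁ is actually true (false negative).

Answer: Unnecessarily closing a safe bridge for repairs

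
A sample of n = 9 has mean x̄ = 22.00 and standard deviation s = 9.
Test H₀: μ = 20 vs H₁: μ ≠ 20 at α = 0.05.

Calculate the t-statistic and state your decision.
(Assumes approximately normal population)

Answer: t = 0.6667, fail to reject H₀

Derivation:
df = n - 1 = 8
SE = s/√n = 9/√9 = 3.0000
t = (x̄ - μ₀)/SE = (22.00 - 20)/3.0000 = 0.6667
Critical value: t_{0.025,8} = ±2.306
p-value ≈ 0.5237
Decision: fail to reject H₀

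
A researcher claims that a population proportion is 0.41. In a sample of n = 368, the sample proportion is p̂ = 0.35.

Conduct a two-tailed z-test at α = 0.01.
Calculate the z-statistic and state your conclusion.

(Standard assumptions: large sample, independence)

H₀: p = 0.41, H₁: p ≠ 0.41
Standard error: SE = √(p₀(1-p₀)/n) = √(0.41×0.59/368) = 0.025639
z-statistic: z = (p̂ - p₀)/SE = (0.35 - 0.41)/0.025639 = -2.3402
Critical value: z_0.005 = ±2.576
p-value = 0.0193
Decision: fail to reject H₀ at α = 0.01

Answer: z = -2.3402, fail to reject H₀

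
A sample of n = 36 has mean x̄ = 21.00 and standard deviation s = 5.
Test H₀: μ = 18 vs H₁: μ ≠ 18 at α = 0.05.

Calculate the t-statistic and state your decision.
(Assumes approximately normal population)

df = n - 1 = 35
SE = s/√n = 5/√36 = 0.8333
t = (x̄ - μ₀)/SE = (21.00 - 18)/0.8333 = 3.6001
Critical value: t_{0.025,35} = ±2.030
p-value ≈ 0.0010
Decision: reject H₀

Answer: t = 3.6001, reject H₀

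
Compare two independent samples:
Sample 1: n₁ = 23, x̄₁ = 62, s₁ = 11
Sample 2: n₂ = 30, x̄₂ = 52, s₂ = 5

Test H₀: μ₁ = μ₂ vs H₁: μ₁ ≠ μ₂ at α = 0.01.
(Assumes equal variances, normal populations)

Answer: t = 4.4275, reject H₀

Derivation:
Pooled variance: s²_p = [22×11² + 29×5²]/(51) = 66.4118
s_p = 8.1493
SE = s_p×√(1/n₁ + 1/n₂) = 8.1493×√(1/23 + 1/30) = 2.2586
t = (x̄₁ - x̄₂)/SE = (62 - 52)/2.2586 = 4.4275
df = 51, t-critical = ±2.676
Decision: reject H₀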